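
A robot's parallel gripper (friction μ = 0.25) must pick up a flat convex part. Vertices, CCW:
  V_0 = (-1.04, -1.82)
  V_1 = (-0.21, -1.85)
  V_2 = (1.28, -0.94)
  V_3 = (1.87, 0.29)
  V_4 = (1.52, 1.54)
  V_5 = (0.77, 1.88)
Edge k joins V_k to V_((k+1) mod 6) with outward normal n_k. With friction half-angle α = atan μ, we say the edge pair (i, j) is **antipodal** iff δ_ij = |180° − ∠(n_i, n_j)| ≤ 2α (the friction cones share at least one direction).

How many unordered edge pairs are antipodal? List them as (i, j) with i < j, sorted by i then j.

α = atan 0.25 = 14.04°;  2α = 28.07°
n_0 = (-0.0361, -0.9993)
n_1 = (+0.5212, -0.8534)
n_2 = (+0.9016, -0.4325)
n_3 = (+0.9630, +0.2696)
n_4 = (+0.4129, +0.9108)
n_5 = (-0.8983, +0.4394)
  (0,1): δ = 146.52°  ·
  (0,2): δ = 113.56°  ·
  (0,3): δ = 72.29°  ·
  (0,4): δ = 22.32°  ✓
  (0,5): δ = 66.00°  ·
  (1,2): δ = 147.04°  ·
  (1,3): δ = 105.77°  ·
  (1,4): δ = 55.80°  ·
  (1,5): δ = 32.52°  ·
  (2,3): δ = 138.73°  ·
  (2,4): δ = 88.76°  ·
  (2,5): δ = 0.44°  ✓
  (3,4): δ = 130.03°  ·
  (3,5): δ = 41.71°  ·
  (4,5): δ = 91.68°  ·
antipodal pairs: 2

count = 2; pairs: (0,4), (2,5)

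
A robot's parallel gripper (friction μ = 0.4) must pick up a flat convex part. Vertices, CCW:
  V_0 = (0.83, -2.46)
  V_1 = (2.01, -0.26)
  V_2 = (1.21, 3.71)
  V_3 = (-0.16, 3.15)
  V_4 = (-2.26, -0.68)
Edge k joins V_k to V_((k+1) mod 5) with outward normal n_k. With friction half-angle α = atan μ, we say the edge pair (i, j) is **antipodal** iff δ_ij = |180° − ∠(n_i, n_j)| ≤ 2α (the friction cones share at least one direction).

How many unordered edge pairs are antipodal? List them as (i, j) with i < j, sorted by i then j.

α = atan 0.4 = 21.80°;  2α = 43.60°
n_0 = (+0.8812, -0.4727)
n_1 = (+0.9803, +0.1975)
n_2 = (-0.3784, +0.9257)
n_3 = (-0.8768, +0.4808)
n_4 = (-0.4992, -0.8665)
  (0,1): δ = 140.40°  ·
  (0,2): δ = 39.56°  ✓
  (0,3): δ = 0.53°  ✓
  (0,4): δ = 88.26°  ·
  (1,2): δ = 79.16°  ·
  (1,3): δ = 40.13°  ✓
  (1,4): δ = 48.66°  ·
  (2,3): δ = 140.97°  ·
  (2,4): δ = 52.18°  ·
  (3,4): δ = 91.21°  ·
antipodal pairs: 3

count = 3; pairs: (0,2), (0,3), (1,3)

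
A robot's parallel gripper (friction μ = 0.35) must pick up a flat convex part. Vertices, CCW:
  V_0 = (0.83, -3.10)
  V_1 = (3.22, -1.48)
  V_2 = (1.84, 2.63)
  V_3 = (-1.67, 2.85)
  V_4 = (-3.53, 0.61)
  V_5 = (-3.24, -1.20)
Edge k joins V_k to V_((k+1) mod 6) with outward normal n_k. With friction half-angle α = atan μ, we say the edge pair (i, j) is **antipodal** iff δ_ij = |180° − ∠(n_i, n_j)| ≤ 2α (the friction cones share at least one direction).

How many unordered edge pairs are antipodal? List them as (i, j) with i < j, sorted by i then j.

count = 4; pairs: (0,2), (0,3), (1,4), (2,5)

α = atan 0.35 = 19.29°;  2α = 38.58°
n_0 = (+0.5611, -0.8278)
n_1 = (+0.9480, +0.3183)
n_2 = (+0.0626, +0.9980)
n_3 = (-0.7693, +0.6388)
n_4 = (-0.9874, -0.1582)
n_5 = (-0.4230, -0.9061)
  (0,1): δ = 105.57°  ·
  (0,2): δ = 37.72°  ✓
  (0,3): δ = 16.16°  ✓
  (0,4): δ = 64.97°  ·
  (0,5): δ = 120.85°  ·
  (1,2): δ = 112.15°  ·
  (1,3): δ = 58.27°  ·
  (1,4): δ = 9.46°  ✓
  (1,5): δ = 46.42°  ·
  (2,3): δ = 126.12°  ·
  (2,4): δ = 77.31°  ·
  (2,5): δ = 21.44°  ✓
  (3,4): δ = 131.19°  ·
  (3,5): δ = 75.32°  ·
  (4,5): δ = 124.13°  ·
antipodal pairs: 4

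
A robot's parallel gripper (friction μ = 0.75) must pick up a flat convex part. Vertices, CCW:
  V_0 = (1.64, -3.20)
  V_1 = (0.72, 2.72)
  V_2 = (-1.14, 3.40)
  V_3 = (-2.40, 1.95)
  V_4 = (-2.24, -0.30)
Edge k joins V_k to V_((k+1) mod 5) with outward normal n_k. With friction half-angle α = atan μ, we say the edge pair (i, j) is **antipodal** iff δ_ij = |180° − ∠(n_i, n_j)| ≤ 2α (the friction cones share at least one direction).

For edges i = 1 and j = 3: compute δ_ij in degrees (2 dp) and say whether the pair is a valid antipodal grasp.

δ = 65.85°, valid

α = atan 0.75 = 36.87°;  2α = 73.74°
edge 1: e_1 = (-1.86, +0.68);  n_1 = (+0.3434, +0.9392)
edge 3: e_3 = (+0.16, -2.25);  n_3 = (-0.9975, -0.0709)
∠(n_1, n_3) = 114.15°
δ = |180° − 114.15°| = 65.85°
65.85° ≤ 2α = 73.74°  →  valid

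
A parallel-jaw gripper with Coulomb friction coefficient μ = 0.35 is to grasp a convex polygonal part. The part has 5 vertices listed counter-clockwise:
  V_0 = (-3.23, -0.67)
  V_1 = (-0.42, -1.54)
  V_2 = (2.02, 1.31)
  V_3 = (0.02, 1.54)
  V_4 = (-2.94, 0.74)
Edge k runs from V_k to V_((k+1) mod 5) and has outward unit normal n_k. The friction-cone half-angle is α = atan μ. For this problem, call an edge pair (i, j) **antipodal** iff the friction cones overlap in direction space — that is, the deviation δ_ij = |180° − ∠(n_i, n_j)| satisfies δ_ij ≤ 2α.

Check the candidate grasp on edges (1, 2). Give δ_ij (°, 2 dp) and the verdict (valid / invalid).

δ = 55.99°, invalid

α = atan 0.35 = 19.29°;  2α = 38.58°
edge 1: e_1 = (+2.44, +2.85);  n_1 = (+0.7596, -0.6504)
edge 2: e_2 = (-2.00, +0.23);  n_2 = (+0.1142, +0.9935)
∠(n_1, n_2) = 124.01°
δ = |180° − 124.01°| = 55.99°
55.99° > 2α = 38.58°  →  invalid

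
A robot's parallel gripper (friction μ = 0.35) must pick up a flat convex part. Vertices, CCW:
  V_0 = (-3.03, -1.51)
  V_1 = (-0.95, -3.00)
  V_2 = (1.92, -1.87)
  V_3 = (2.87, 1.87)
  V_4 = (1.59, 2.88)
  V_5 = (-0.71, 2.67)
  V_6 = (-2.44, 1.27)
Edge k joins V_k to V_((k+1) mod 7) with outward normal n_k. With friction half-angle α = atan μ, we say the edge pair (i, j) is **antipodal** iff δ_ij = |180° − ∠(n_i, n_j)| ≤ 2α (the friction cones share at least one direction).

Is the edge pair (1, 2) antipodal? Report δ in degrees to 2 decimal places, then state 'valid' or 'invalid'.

α = atan 0.35 = 19.29°;  2α = 38.58°
edge 1: e_1 = (+2.87, +1.13);  n_1 = (+0.3664, -0.9305)
edge 2: e_2 = (+0.95, +3.74);  n_2 = (+0.9692, -0.2462)
∠(n_1, n_2) = 54.26°
δ = |180° − 54.26°| = 125.74°
125.74° > 2α = 38.58°  →  invalid

δ = 125.74°, invalid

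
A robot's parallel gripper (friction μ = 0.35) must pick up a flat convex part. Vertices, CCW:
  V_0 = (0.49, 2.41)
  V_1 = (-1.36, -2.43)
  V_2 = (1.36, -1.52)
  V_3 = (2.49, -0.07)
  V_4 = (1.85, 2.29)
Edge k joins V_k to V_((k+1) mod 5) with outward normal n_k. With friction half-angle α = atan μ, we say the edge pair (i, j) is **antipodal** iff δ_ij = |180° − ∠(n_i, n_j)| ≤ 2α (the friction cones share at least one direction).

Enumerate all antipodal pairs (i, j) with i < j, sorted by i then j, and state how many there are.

count = 3; pairs: (0,2), (0,3), (1,4)

α = atan 0.35 = 19.29°;  2α = 38.58°
n_0 = (-0.9341, +0.3570)
n_1 = (+0.3173, -0.9483)
n_2 = (+0.7888, -0.6147)
n_3 = (+0.9651, +0.2617)
n_4 = (+0.0879, +0.9961)
  (0,1): δ = 50.58°  ·
  (0,2): δ = 17.01°  ✓
  (0,3): δ = 36.09°  ✓
  (0,4): δ = 105.88°  ·
  (1,2): δ = 146.43°  ·
  (1,3): δ = 93.33°  ·
  (1,4): δ = 23.54°  ✓
  (2,3): δ = 126.90°  ·
  (2,4): δ = 57.11°  ·
  (3,4): δ = 110.22°  ·
antipodal pairs: 3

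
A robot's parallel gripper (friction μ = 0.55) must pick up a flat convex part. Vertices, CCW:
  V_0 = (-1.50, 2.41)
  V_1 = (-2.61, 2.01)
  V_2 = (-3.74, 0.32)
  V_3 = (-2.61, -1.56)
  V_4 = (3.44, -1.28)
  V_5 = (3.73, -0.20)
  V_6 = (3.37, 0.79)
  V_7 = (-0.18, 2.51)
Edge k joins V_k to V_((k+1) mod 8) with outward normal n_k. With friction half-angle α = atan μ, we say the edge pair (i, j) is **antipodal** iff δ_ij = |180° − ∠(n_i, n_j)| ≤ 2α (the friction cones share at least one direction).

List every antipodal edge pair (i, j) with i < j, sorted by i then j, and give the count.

α = atan 0.55 = 28.81°;  2α = 57.62°
n_0 = (-0.3390, +0.9408)
n_1 = (-0.8313, +0.5558)
n_2 = (-0.8571, -0.5152)
n_3 = (+0.0462, -0.9989)
n_4 = (+0.9658, -0.2593)
n_5 = (+0.9398, +0.3417)
n_6 = (+0.4360, +0.8999)
n_7 = (-0.0755, +0.9971)
  (0,1): δ = 143.59°  ·
  (0,2): δ = 78.81°  ·
  (0,3): δ = 17.17°  ✓
  (0,4): δ = 55.15°  ✓
  (0,5): δ = 90.17°  ·
  (0,6): δ = 134.33°  ·
  (0,7): δ = 164.52°  ·
  (1,2): δ = 115.22°  ·
  (1,3): δ = 53.58°  ✓
  (1,4): δ = 18.74°  ✓
  (1,5): δ = 53.75°  ✓
  (1,6): δ = 97.92°  ·
  (1,7): δ = 128.10°  ·
  (2,3): δ = 118.36°  ·
  (2,4): δ = 46.04°  ✓
  (2,5): δ = 11.03°  ✓
  (2,6): δ = 33.14°  ✓
  (2,7): δ = 63.32°  ·
  (3,4): δ = 107.68°  ·
  (3,5): δ = 72.67°  ·
  (3,6): δ = 28.50°  ✓
  (3,7): δ = 1.68°  ✓
  (4,5): δ = 144.99°  ·
  (4,6): δ = 100.82°  ·
  (4,7): δ = 70.64°  ·
  (5,6): δ = 135.83°  ·
  (5,7): δ = 105.65°  ·
  (6,7): δ = 149.82°  ·
antipodal pairs: 10

count = 10; pairs: (0,3), (0,4), (1,3), (1,4), (1,5), (2,4), (2,5), (2,6), (3,6), (3,7)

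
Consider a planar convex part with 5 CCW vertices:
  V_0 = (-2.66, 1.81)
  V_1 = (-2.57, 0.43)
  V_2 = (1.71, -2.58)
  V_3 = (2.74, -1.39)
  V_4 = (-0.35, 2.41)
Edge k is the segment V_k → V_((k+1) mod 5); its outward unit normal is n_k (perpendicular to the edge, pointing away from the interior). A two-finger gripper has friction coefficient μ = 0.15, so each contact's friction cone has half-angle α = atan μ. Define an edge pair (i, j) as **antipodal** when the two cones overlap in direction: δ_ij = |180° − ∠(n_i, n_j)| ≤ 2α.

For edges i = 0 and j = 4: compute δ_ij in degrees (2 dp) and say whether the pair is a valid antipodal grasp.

α = atan 0.15 = 8.53°;  2α = 17.06°
edge 0: e_0 = (+0.09, -1.38);  n_0 = (-0.9979, -0.0651)
edge 4: e_4 = (-2.31, -0.60);  n_4 = (-0.2514, +0.9679)
∠(n_0, n_4) = 79.17°
δ = |180° − 79.17°| = 100.83°
100.83° > 2α = 17.06°  →  invalid

δ = 100.83°, invalid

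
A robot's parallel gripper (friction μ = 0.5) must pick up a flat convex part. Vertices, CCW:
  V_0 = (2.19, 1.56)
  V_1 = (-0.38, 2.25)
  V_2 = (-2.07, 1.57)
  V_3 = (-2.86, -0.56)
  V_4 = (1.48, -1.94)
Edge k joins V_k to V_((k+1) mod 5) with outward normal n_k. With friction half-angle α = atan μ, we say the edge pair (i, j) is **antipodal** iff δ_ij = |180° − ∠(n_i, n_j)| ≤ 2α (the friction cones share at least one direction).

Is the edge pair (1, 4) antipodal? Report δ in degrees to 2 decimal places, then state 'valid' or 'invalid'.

δ = 56.61°, invalid

α = atan 0.5 = 26.57°;  2α = 53.13°
edge 1: e_1 = (-1.69, -0.68);  n_1 = (-0.3733, +0.9277)
edge 4: e_4 = (+0.71, +3.50);  n_4 = (+0.9800, -0.1988)
∠(n_1, n_4) = 123.39°
δ = |180° − 123.39°| = 56.61°
56.61° > 2α = 53.13°  →  invalid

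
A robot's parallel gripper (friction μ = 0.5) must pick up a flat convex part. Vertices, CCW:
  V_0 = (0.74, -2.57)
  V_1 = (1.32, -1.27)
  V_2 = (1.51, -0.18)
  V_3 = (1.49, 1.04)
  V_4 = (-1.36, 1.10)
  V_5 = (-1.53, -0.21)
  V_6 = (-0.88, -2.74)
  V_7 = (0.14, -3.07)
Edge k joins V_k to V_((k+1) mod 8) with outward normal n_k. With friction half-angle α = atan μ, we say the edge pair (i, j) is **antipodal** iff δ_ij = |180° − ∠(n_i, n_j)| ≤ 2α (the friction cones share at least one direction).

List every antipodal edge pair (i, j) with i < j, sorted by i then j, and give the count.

count = 9; pairs: (0,4), (0,5), (1,4), (1,5), (2,4), (2,5), (3,6), (3,7), (4,7)

α = atan 0.5 = 26.57°;  2α = 53.13°
n_0 = (+0.9132, -0.4074)
n_1 = (+0.9851, -0.1717)
n_2 = (+0.9999, +0.0164)
n_3 = (+0.0210, +0.9998)
n_4 = (-0.9917, +0.1287)
n_5 = (-0.9685, -0.2488)
n_6 = (-0.3078, -0.9514)
n_7 = (+0.6402, -0.7682)
  (0,1): δ = 165.84°  ·
  (0,2): δ = 155.02°  ·
  (0,3): δ = 67.16°  ·
  (0,4): δ = 16.65°  ✓
  (0,5): δ = 38.45°  ✓
  (0,6): δ = 96.12°  ·
  (0,7): δ = 153.85°  ·
  (1,2): δ = 169.17°  ·
  (1,3): δ = 81.32°  ·
  (1,4): δ = 2.49°  ✓
  (1,5): δ = 24.30°  ✓
  (1,6): δ = 81.96°  ·
  (1,7): δ = 139.69°  ·
  (2,3): δ = 92.15°  ·
  (2,4): δ = 8.33°  ✓
  (2,5): δ = 13.47°  ✓
  (2,6): δ = 71.13°  ·
  (2,7): δ = 128.87°  ·
  (3,4): δ = 96.19°  ·
  (3,5): δ = 74.39°  ·
  (3,6): δ = 16.72°  ✓
  (3,7): δ = 41.01°  ✓
  (4,5): δ = 158.20°  ·
  (4,6): δ = 100.53°  ·
  (4,7): δ = 42.80°  ✓
  (5,6): δ = 122.34°  ·
  (5,7): δ = 64.60°  ·
  (6,7): δ = 122.27°  ·
antipodal pairs: 9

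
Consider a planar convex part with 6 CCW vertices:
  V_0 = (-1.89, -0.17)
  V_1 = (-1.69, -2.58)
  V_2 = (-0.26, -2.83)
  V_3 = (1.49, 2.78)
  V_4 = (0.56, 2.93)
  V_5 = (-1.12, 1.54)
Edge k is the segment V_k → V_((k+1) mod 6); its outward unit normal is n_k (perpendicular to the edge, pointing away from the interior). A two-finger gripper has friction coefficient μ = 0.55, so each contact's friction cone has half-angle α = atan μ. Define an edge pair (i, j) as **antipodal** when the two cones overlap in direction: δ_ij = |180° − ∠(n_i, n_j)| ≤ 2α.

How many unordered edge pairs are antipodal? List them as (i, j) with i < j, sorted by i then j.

count = 5; pairs: (0,2), (1,3), (1,4), (2,4), (2,5)

α = atan 0.55 = 28.81°;  2α = 57.62°
n_0 = (-0.9966, -0.0827)
n_1 = (-0.1722, -0.9851)
n_2 = (+0.9546, -0.2978)
n_3 = (+0.1592, +0.9872)
n_4 = (-0.6375, +0.7705)
n_5 = (-0.9118, +0.4106)
  (0,1): δ = 104.66°  ·
  (0,2): δ = 22.07°  ✓
  (0,3): δ = 76.09°  ·
  (0,4): δ = 124.86°  ·
  (0,5): δ = 151.01°  ·
  (1,2): δ = 97.41°  ·
  (1,3): δ = 0.75°  ✓
  (1,4): δ = 49.52°  ✓
  (1,5): δ = 75.67°  ·
  (2,3): δ = 81.84°  ·
  (2,4): δ = 33.07°  ✓
  (2,5): δ = 6.92°  ✓
  (3,4): δ = 131.23°  ·
  (3,5): δ = 105.08°  ·
  (4,5): δ = 153.85°  ·
antipodal pairs: 5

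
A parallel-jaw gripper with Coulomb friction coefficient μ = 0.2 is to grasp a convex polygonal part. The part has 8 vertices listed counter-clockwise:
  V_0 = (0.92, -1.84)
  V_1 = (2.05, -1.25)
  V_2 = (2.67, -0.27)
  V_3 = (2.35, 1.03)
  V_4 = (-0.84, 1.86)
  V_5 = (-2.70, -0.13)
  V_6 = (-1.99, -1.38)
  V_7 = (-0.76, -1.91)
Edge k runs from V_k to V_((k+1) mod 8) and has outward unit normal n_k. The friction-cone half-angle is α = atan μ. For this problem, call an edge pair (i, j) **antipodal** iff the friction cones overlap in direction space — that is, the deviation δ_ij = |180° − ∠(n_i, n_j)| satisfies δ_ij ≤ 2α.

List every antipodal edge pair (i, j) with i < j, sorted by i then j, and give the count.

α = atan 0.2 = 11.31°;  2α = 22.62°
n_0 = (+0.4628, -0.8864)
n_1 = (+0.8451, -0.5346)
n_2 = (+0.9710, +0.2390)
n_3 = (+0.2518, +0.9678)
n_4 = (-0.7306, +0.6828)
n_5 = (-0.8695, -0.4939)
n_6 = (-0.3957, -0.9184)
n_7 = (+0.0416, -0.9991)
  (0,1): δ = 149.89°  ·
  (0,2): δ = 103.74°  ·
  (0,3): δ = 42.15°  ·
  (0,4): δ = 19.36°  ✓
  (0,5): δ = 92.03°  ·
  (0,6): δ = 129.12°  ·
  (0,7): δ = 154.82°  ·
  (1,2): δ = 133.85°  ·
  (1,3): δ = 72.26°  ·
  (1,4): δ = 10.75°  ✓
  (1,5): δ = 61.92°  ·
  (1,6): δ = 99.01°  ·
  (1,7): δ = 124.71°  ·
  (2,3): δ = 118.41°  ·
  (2,4): δ = 56.89°  ·
  (2,5): δ = 15.77°  ✓
  (2,6): δ = 52.86°  ·
  (2,7): δ = 78.56°  ·
  (3,4): δ = 118.48°  ·
  (3,5): δ = 45.82°  ·
  (3,6): δ = 8.73°  ✓
  (3,7): δ = 16.97°  ✓
  (4,5): δ = 107.34°  ·
  (4,6): δ = 70.24°  ·
  (4,7): δ = 44.55°  ·
  (5,6): δ = 142.91°  ·
  (5,7): δ = 117.21°  ·
  (6,7): δ = 154.30°  ·
antipodal pairs: 5

count = 5; pairs: (0,4), (1,4), (2,5), (3,6), (3,7)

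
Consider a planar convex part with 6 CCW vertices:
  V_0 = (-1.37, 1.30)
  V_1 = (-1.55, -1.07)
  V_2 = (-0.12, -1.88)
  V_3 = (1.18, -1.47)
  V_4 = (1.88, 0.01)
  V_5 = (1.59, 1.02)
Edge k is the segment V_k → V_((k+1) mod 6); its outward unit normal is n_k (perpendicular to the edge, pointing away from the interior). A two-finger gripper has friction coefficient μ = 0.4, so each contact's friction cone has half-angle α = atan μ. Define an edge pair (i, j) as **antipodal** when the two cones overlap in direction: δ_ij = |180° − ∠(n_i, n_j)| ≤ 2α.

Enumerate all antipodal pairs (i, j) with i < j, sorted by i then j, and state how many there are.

count = 4; pairs: (0,3), (0,4), (1,5), (2,5)

α = atan 0.4 = 21.80°;  2α = 43.60°
n_0 = (-0.9971, +0.0757)
n_1 = (-0.4929, -0.8701)
n_2 = (+0.3008, -0.9537)
n_3 = (+0.9040, -0.4276)
n_4 = (+0.9612, +0.2760)
n_5 = (+0.0942, +0.9956)
  (0,1): δ = 115.19°  ·
  (0,2): δ = 68.15°  ·
  (0,3): δ = 20.97°  ✓
  (0,4): δ = 20.36°  ✓
  (0,5): δ = 88.94°  ·
  (1,2): δ = 132.97°  ·
  (1,3): δ = 85.78°  ·
  (1,4): δ = 44.45°  ·
  (1,5): δ = 24.12°  ✓
  (2,3): δ = 132.82°  ·
  (2,4): δ = 91.48°  ·
  (2,5): δ = 22.91°  ✓
  (3,4): δ = 138.67°  ·
  (3,5): δ = 70.09°  ·
  (4,5): δ = 111.42°  ·
antipodal pairs: 4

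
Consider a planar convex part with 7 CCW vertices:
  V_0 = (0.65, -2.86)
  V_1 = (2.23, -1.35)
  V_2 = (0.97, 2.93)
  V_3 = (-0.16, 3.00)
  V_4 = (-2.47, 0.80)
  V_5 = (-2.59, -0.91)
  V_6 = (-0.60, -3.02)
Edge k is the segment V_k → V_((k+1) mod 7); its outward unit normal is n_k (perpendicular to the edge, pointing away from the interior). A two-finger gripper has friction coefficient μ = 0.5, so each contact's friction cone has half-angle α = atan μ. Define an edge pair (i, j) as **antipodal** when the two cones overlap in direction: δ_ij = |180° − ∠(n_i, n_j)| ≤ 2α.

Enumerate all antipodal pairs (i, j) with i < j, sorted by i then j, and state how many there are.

count = 8; pairs: (0,2), (0,3), (0,4), (1,4), (1,5), (2,5), (2,6), (3,6)

α = atan 0.5 = 26.57°;  2α = 53.13°
n_0 = (+0.6909, -0.7229)
n_1 = (+0.9593, +0.2824)
n_2 = (+0.0618, +0.9981)
n_3 = (-0.6897, +0.7241)
n_4 = (-0.9975, +0.0700)
n_5 = (-0.7275, -0.6861)
n_6 = (+0.1270, -0.9919)
  (0,1): δ = 117.30°  ·
  (0,2): δ = 47.25°  ✓
  (0,3): δ = 0.10°  ✓
  (0,4): δ = 42.28°  ✓
  (0,5): δ = 89.62°  ·
  (0,6): δ = 143.59°  ·
  (1,2): δ = 109.95°  ·
  (1,3): δ = 62.80°  ·
  (1,4): δ = 20.42°  ✓
  (1,5): δ = 26.92°  ✓
  (1,6): δ = 80.89°  ·
  (2,3): δ = 132.85°  ·
  (2,4): δ = 90.47°  ·
  (2,5): δ = 43.13°  ✓
  (2,6): δ = 10.84°  ✓
  (3,4): δ = 137.62°  ·
  (3,5): δ = 90.28°  ·
  (3,6): δ = 36.31°  ✓
  (4,5): δ = 132.66°  ·
  (4,6): δ = 78.69°  ·
  (5,6): δ = 126.03°  ·
antipodal pairs: 8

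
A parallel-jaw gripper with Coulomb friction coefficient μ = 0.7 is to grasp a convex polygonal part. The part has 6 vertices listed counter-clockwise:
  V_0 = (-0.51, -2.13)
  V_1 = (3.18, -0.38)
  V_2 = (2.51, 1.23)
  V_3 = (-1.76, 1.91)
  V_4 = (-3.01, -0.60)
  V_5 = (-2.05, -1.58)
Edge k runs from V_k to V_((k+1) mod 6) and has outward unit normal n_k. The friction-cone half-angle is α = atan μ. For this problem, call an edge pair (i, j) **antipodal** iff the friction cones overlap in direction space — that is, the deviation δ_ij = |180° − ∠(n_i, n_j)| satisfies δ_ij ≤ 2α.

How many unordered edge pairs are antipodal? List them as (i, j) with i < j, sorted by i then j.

count = 7; pairs: (0,2), (0,3), (1,3), (1,4), (1,5), (2,4), (2,5)

α = atan 0.7 = 34.99°;  2α = 69.98°
n_0 = (+0.4285, -0.9035)
n_1 = (+0.9232, +0.3842)
n_2 = (+0.1573, +0.9876)
n_3 = (-0.8951, +0.4458)
n_4 = (-0.7144, -0.6998)
n_5 = (-0.3363, -0.9417)
  (0,1): δ = 92.78°  ·
  (0,2): δ = 34.42°  ✓
  (0,3): δ = 38.15°  ✓
  (0,4): δ = 109.04°  ·
  (0,5): δ = 134.97°  ·
  (1,2): δ = 121.64°  ·
  (1,3): δ = 49.07°  ✓
  (1,4): δ = 21.81°  ✓
  (1,5): δ = 47.75°  ✓
  (2,3): δ = 107.43°  ·
  (2,4): δ = 36.54°  ✓
  (2,5): δ = 10.61°  ✓
  (3,4): δ = 109.12°  ·
  (3,5): δ = 83.18°  ·
  (4,5): δ = 154.06°  ·
antipodal pairs: 7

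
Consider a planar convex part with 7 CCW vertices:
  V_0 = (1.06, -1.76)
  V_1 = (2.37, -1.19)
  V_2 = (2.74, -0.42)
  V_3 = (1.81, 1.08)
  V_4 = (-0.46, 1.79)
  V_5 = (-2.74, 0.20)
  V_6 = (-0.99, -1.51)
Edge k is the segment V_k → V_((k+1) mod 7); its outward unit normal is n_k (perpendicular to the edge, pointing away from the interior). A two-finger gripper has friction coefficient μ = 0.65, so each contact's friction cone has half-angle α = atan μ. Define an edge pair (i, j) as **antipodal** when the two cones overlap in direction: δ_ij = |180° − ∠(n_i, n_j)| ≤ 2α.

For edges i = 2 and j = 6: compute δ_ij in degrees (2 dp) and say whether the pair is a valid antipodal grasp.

δ = 51.25°, valid

α = atan 0.65 = 33.02°;  2α = 66.05°
edge 2: e_2 = (-0.93, +1.50);  n_2 = (+0.8499, +0.5269)
edge 6: e_6 = (+2.05, -0.25);  n_6 = (-0.1211, -0.9926)
∠(n_2, n_6) = 128.75°
δ = |180° − 128.75°| = 51.25°
51.25° ≤ 2α = 66.05°  →  valid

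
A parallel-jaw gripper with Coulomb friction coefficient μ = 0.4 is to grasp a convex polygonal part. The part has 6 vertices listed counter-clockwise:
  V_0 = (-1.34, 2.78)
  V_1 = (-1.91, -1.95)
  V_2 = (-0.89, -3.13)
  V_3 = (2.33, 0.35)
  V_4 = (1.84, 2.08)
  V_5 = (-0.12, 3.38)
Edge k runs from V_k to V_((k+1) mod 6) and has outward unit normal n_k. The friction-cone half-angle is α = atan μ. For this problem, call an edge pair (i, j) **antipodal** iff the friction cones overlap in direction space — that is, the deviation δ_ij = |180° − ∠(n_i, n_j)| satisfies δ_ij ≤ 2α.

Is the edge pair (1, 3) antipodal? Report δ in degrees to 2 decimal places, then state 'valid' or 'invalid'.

δ = 25.03°, valid

α = atan 0.4 = 21.80°;  2α = 43.60°
edge 1: e_1 = (+1.02, -1.18);  n_1 = (-0.7565, -0.6540)
edge 3: e_3 = (-0.49, +1.73);  n_3 = (+0.9622, +0.2725)
∠(n_1, n_3) = 154.97°
δ = |180° − 154.97°| = 25.03°
25.03° ≤ 2α = 43.60°  →  valid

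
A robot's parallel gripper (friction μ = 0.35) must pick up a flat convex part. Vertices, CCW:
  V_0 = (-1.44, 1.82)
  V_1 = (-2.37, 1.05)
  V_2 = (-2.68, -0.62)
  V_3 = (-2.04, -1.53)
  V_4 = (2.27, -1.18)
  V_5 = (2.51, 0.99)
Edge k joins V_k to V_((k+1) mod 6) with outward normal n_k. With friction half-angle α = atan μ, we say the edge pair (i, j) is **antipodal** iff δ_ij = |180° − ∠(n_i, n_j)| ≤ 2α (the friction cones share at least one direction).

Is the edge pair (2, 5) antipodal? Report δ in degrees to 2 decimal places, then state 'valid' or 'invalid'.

δ = 43.01°, invalid

α = atan 0.35 = 19.29°;  2α = 38.58°
edge 2: e_2 = (+0.64, -0.91);  n_2 = (-0.8180, -0.5753)
edge 5: e_5 = (-3.95, +0.83);  n_5 = (+0.2056, +0.9786)
∠(n_2, n_5) = 136.99°
δ = |180° − 136.99°| = 43.01°
43.01° > 2α = 38.58°  →  invalid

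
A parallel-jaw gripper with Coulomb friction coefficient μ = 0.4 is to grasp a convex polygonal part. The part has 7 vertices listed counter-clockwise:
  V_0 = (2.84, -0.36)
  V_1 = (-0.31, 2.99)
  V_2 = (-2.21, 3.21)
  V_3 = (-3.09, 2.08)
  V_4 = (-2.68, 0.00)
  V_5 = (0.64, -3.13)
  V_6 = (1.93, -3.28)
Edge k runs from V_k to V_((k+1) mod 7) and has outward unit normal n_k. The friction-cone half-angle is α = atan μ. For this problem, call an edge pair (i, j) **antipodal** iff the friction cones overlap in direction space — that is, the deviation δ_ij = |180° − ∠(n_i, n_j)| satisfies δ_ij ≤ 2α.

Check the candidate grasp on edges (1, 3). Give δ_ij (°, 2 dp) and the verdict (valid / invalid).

δ = 72.24°, invalid

α = atan 0.4 = 21.80°;  2α = 43.60°
edge 1: e_1 = (-1.90, +0.22);  n_1 = (+0.1150, +0.9934)
edge 3: e_3 = (+0.41, -2.08);  n_3 = (-0.9811, -0.1934)
∠(n_1, n_3) = 107.76°
δ = |180° − 107.76°| = 72.24°
72.24° > 2α = 43.60°  →  invalid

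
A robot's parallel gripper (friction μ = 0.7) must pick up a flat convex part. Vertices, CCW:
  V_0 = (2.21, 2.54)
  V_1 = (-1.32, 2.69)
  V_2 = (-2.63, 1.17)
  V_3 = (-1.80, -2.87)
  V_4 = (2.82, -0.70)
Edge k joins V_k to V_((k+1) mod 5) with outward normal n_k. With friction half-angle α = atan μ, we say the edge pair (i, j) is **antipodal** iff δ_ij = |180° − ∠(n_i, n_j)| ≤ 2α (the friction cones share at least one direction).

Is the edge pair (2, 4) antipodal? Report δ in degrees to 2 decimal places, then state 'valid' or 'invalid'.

α = atan 0.7 = 34.99°;  2α = 69.98°
edge 2: e_2 = (+0.83, -4.04);  n_2 = (-0.9795, -0.2012)
edge 4: e_4 = (-0.61, +3.24);  n_4 = (+0.9827, +0.1850)
∠(n_2, n_4) = 179.05°
δ = |180° − 179.05°| = 0.95°
0.95° ≤ 2α = 69.98°  →  valid

δ = 0.95°, valid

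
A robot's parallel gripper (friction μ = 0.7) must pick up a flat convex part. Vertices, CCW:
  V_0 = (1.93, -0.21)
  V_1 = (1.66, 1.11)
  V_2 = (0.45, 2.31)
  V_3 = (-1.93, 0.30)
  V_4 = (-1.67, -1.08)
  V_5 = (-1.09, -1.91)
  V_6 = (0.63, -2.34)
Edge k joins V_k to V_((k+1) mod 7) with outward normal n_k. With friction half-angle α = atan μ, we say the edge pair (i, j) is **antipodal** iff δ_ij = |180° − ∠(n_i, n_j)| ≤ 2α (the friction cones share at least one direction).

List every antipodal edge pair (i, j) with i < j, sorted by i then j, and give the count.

α = atan 0.7 = 34.99°;  2α = 69.98°
n_0 = (+0.9797, +0.2004)
n_1 = (+0.7042, +0.7100)
n_2 = (-0.6452, +0.7640)
n_3 = (-0.9827, -0.1851)
n_4 = (-0.8197, -0.5728)
n_5 = (-0.2425, -0.9701)
n_6 = (+0.8536, -0.5210)
  (0,1): δ = 146.32°  ·
  (0,2): δ = 61.38°  ✓
  (0,3): δ = 0.89°  ✓
  (0,4): δ = 23.39°  ✓
  (0,5): δ = 64.40°  ✓
  (0,6): δ = 137.04°  ·
  (1,2): δ = 95.06°  ·
  (1,3): δ = 34.57°  ✓
  (1,4): δ = 10.29°  ✓
  (1,5): δ = 30.73°  ✓
  (1,6): δ = 103.37°  ·
  (2,3): δ = 119.51°  ·
  (2,4): δ = 95.24°  ·
  (2,5): δ = 54.22°  ✓
  (2,6): δ = 18.42°  ✓
  (3,4): δ = 155.72°  ·
  (3,5): δ = 114.71°  ·
  (3,6): δ = 42.07°  ✓
  (4,5): δ = 138.98°  ·
  (4,6): δ = 66.34°  ✓
  (5,6): δ = 107.36°  ·
antipodal pairs: 11

count = 11; pairs: (0,2), (0,3), (0,4), (0,5), (1,3), (1,4), (1,5), (2,5), (2,6), (3,6), (4,6)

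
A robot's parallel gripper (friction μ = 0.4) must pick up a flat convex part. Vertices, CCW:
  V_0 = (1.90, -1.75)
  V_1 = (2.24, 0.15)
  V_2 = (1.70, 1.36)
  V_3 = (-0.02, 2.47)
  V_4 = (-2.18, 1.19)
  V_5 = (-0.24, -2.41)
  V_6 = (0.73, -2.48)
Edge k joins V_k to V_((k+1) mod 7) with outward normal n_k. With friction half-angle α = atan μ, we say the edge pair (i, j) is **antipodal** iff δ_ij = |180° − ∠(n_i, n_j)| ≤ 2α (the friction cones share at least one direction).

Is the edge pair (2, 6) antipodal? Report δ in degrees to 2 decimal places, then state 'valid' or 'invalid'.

α = atan 0.4 = 21.80°;  2α = 43.60°
edge 2: e_2 = (-1.72, +1.11);  n_2 = (+0.5422, +0.8402)
edge 6: e_6 = (+1.17, +0.73);  n_6 = (+0.5293, -0.8484)
∠(n_2, n_6) = 115.20°
δ = |180° − 115.20°| = 64.80°
64.80° > 2α = 43.60°  →  invalid

δ = 64.80°, invalid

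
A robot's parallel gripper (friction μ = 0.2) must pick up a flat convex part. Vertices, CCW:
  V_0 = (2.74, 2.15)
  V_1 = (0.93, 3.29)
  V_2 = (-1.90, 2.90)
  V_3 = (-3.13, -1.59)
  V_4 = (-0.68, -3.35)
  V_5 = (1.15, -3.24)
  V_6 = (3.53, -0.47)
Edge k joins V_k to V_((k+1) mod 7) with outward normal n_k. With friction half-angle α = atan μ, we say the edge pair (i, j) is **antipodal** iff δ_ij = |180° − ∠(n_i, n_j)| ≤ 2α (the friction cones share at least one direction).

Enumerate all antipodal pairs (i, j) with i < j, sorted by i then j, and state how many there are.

count = 2; pairs: (0,3), (1,4)

α = atan 0.2 = 11.31°;  2α = 22.62°
n_0 = (+0.5329, +0.8462)
n_1 = (-0.1365, +0.9906)
n_2 = (-0.9645, +0.2642)
n_3 = (-0.5834, -0.8122)
n_4 = (+0.0600, -0.9982)
n_5 = (+0.7585, -0.6517)
n_6 = (+0.9574, +0.2887)
  (0,1): δ = 139.95°  ·
  (0,2): δ = 73.12°  ·
  (0,3): δ = 3.49°  ✓
  (0,4): δ = 35.64°  ·
  (0,5): δ = 81.53°  ·
  (0,6): δ = 138.98°  ·
  (1,2): δ = 113.17°  ·
  (1,3): δ = 43.54°  ·
  (1,4): δ = 4.41°  ✓
  (1,5): δ = 41.48°  ·
  (1,6): δ = 98.93°  ·
  (2,3): δ = 110.37°  ·
  (2,4): δ = 71.24°  ·
  (2,5): δ = 25.35°  ·
  (2,6): δ = 32.10°  ·
  (3,4): δ = 140.87°  ·
  (3,5): δ = 94.98°  ·
  (3,6): δ = 37.53°  ·
  (4,5): δ = 134.11°  ·
  (4,6): δ = 76.66°  ·
  (5,6): δ = 122.55°  ·
antipodal pairs: 2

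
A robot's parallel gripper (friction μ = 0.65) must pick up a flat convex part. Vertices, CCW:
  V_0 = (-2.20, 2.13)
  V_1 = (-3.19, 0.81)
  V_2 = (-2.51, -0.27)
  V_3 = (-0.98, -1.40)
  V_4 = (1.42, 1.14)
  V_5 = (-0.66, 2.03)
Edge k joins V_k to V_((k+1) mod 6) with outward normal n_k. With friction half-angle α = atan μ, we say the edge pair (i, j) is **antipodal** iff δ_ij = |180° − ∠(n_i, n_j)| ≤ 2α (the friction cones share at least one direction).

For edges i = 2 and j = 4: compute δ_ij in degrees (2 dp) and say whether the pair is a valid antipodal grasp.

δ = 13.28°, valid

α = atan 0.65 = 33.02°;  2α = 66.05°
edge 2: e_2 = (+1.53, -1.13);  n_2 = (-0.5941, -0.8044)
edge 4: e_4 = (-2.08, +0.89);  n_4 = (+0.3934, +0.9194)
∠(n_2, n_4) = 166.72°
δ = |180° − 166.72°| = 13.28°
13.28° ≤ 2α = 66.05°  →  valid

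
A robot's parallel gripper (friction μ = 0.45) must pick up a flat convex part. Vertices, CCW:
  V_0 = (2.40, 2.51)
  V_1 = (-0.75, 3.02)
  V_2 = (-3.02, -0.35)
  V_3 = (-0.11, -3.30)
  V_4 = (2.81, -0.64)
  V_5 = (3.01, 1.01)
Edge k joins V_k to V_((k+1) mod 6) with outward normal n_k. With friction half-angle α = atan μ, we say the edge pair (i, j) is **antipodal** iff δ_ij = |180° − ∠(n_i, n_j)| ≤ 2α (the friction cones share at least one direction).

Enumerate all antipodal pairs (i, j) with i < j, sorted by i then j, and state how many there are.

α = atan 0.45 = 24.23°;  2α = 48.46°
n_0 = (+0.1598, +0.9871)
n_1 = (-0.8294, +0.5587)
n_2 = (-0.7119, -0.7023)
n_3 = (+0.6734, -0.7393)
n_4 = (+0.9927, -0.1203)
n_5 = (+0.9263, +0.3767)
  (0,1): δ = 114.77°  ·
  (0,2): δ = 36.19°  ✓
  (0,3): δ = 51.53°  ·
  (0,4): δ = 92.29°  ·
  (0,5): δ = 121.33°  ·
  (1,2): δ = 101.43°  ·
  (1,3): δ = 13.70°  ✓
  (1,4): δ = 27.05°  ✓
  (1,5): δ = 56.09°  ·
  (2,3): δ = 92.28°  ·
  (2,4): δ = 51.52°  ·
  (2,5): δ = 22.48°  ✓
  (3,4): δ = 139.24°  ·
  (3,5): δ = 110.20°  ·
  (4,5): δ = 150.96°  ·
antipodal pairs: 4

count = 4; pairs: (0,2), (1,3), (1,4), (2,5)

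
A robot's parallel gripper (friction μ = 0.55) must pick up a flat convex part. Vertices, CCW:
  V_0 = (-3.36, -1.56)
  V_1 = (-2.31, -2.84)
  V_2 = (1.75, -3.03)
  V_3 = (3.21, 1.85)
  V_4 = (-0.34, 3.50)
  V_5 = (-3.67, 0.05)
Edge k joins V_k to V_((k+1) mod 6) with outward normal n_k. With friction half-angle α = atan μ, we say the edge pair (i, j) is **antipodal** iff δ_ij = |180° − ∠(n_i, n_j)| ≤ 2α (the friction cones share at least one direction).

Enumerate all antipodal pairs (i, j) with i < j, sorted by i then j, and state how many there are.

count = 7; pairs: (0,2), (0,3), (1,3), (1,4), (2,4), (2,5), (3,5)

α = atan 0.55 = 28.81°;  2α = 57.62°
n_0 = (-0.7731, -0.6342)
n_1 = (-0.0467, -0.9989)
n_2 = (+0.9580, -0.2866)
n_3 = (+0.4215, +0.9068)
n_4 = (-0.7195, +0.6945)
n_5 = (-0.9820, -0.1891)
  (0,1): δ = 132.04°  ·
  (0,2): δ = 56.02°  ✓
  (0,3): δ = 25.71°  ✓
  (0,4): δ = 96.65°  ·
  (0,5): δ = 151.54°  ·
  (1,2): δ = 103.98°  ·
  (1,3): δ = 22.25°  ✓
  (1,4): δ = 48.69°  ✓
  (1,5): δ = 103.58°  ·
  (2,3): δ = 98.27°  ·
  (2,4): δ = 27.33°  ✓
  (2,5): δ = 27.55°  ✓
  (3,4): δ = 109.06°  ·
  (3,5): δ = 54.17°  ✓
  (4,5): δ = 125.12°  ·
antipodal pairs: 7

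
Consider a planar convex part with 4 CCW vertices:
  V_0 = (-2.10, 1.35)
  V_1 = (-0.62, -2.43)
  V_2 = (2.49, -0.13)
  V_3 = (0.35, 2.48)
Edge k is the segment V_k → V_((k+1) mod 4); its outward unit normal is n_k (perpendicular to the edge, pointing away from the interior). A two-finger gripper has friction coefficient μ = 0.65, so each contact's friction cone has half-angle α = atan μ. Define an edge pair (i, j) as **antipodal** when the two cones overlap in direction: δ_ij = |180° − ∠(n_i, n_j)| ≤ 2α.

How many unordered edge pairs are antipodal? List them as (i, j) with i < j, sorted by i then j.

α = atan 0.65 = 33.02°;  2α = 66.05°
n_0 = (-0.9312, -0.3646)
n_1 = (+0.5946, -0.8040)
n_2 = (+0.7733, +0.6340)
n_3 = (-0.4188, +0.9081)
  (0,1): δ = 74.90°  ·
  (0,2): δ = 17.97°  ✓
  (0,3): δ = 93.38°  ·
  (1,2): δ = 87.14°  ·
  (1,3): δ = 11.72°  ✓
  (2,3): δ = 104.59°  ·
antipodal pairs: 2

count = 2; pairs: (0,2), (1,3)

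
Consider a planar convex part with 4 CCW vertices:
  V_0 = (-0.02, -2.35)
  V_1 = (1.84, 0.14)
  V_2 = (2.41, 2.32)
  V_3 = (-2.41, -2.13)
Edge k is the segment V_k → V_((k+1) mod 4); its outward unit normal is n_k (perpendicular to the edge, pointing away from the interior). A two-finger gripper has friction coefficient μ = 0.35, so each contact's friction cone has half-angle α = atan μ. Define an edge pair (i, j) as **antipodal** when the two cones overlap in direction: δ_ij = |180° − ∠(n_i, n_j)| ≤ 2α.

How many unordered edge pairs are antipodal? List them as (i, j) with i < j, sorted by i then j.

count = 2; pairs: (0,2), (1,2)

α = atan 0.35 = 19.29°;  2α = 38.58°
n_0 = (+0.8012, -0.5985)
n_1 = (+0.9675, -0.2530)
n_2 = (-0.6783, +0.7347)
n_3 = (-0.0917, -0.9958)
  (0,1): δ = 157.89°  ·
  (0,2): δ = 10.53°  ✓
  (0,3): δ = 121.50°  ·
  (1,2): δ = 32.63°  ✓
  (1,3): δ = 99.39°  ·
  (2,3): δ = 47.97°  ·
antipodal pairs: 2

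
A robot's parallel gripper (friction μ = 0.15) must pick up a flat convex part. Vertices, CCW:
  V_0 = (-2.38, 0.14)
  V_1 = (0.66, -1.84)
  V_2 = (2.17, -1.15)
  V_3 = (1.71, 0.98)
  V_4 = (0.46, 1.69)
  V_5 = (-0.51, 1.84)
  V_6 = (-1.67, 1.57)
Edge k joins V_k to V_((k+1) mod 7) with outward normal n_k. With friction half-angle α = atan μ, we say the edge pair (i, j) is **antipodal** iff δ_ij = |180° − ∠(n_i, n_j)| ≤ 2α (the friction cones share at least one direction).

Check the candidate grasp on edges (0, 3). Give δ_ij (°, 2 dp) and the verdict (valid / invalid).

δ = 3.48°, valid

α = atan 0.15 = 8.53°;  2α = 17.06°
edge 0: e_0 = (+3.04, -1.98);  n_0 = (-0.5458, -0.8379)
edge 3: e_3 = (-1.25, +0.71);  n_3 = (+0.4939, +0.8695)
∠(n_0, n_3) = 176.52°
δ = |180° − 176.52°| = 3.48°
3.48° ≤ 2α = 17.06°  →  valid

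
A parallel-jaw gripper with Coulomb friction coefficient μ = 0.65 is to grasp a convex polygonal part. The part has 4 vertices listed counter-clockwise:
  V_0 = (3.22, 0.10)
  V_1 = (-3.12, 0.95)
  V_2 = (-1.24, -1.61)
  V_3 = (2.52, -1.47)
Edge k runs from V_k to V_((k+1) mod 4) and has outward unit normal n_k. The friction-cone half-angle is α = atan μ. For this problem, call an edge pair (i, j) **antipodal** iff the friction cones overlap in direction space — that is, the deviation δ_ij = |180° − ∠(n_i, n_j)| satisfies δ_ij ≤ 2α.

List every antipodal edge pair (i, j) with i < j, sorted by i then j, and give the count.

count = 3; pairs: (0,1), (0,2), (1,3)

α = atan 0.65 = 33.02°;  2α = 66.05°
n_0 = (+0.1329, +0.9911)
n_1 = (-0.8060, -0.5919)
n_2 = (+0.0372, -0.9993)
n_3 = (+0.9133, -0.4072)
  (0,1): δ = 46.07°  ✓
  (0,2): δ = 9.77°  ✓
  (0,3): δ = 73.61°  ·
  (1,2): δ = 124.16°  ·
  (1,3): δ = 60.32°  ✓
  (2,3): δ = 116.16°  ·
antipodal pairs: 3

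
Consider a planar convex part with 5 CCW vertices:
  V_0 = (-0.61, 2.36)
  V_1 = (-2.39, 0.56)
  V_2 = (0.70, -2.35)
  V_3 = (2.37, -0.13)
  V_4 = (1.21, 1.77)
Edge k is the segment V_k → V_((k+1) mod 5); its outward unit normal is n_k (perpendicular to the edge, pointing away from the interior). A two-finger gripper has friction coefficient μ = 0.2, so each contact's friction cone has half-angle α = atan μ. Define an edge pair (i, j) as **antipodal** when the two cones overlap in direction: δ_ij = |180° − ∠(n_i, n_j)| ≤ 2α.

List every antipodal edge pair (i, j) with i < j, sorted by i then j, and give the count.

count = 2; pairs: (0,2), (1,3)

α = atan 0.2 = 11.31°;  2α = 22.62°
n_0 = (-0.7110, +0.7031)
n_1 = (-0.6856, -0.7280)
n_2 = (+0.7991, -0.6012)
n_3 = (+0.8535, +0.5211)
n_4 = (+0.3084, +0.9513)
  (0,1): δ = 88.60°  ·
  (0,2): δ = 7.73°  ✓
  (0,3): δ = 76.09°  ·
  (0,4): δ = 116.72°  ·
  (1,2): δ = 83.67°  ·
  (1,3): δ = 15.31°  ✓
  (1,4): δ = 25.32°  ·
  (2,3): δ = 111.64°  ·
  (2,4): δ = 71.01°  ·
  (3,4): δ = 139.37°  ·
antipodal pairs: 2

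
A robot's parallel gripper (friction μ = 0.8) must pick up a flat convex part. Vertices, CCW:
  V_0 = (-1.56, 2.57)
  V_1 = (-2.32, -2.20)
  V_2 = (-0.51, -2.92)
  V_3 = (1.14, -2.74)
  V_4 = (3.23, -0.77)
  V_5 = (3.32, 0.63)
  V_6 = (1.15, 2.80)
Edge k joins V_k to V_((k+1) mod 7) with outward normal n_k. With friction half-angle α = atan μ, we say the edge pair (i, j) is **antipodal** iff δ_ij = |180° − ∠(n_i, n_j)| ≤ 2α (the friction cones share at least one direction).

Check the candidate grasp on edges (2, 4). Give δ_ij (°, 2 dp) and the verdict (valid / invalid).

α = atan 0.8 = 38.66°;  2α = 77.32°
edge 2: e_2 = (+1.65, +0.18);  n_2 = (+0.1084, -0.9941)
edge 4: e_4 = (+0.09, +1.40);  n_4 = (+0.9979, -0.0642)
∠(n_2, n_4) = 80.10°
δ = |180° − 80.10°| = 99.90°
99.90° > 2α = 77.32°  →  invalid

δ = 99.90°, invalid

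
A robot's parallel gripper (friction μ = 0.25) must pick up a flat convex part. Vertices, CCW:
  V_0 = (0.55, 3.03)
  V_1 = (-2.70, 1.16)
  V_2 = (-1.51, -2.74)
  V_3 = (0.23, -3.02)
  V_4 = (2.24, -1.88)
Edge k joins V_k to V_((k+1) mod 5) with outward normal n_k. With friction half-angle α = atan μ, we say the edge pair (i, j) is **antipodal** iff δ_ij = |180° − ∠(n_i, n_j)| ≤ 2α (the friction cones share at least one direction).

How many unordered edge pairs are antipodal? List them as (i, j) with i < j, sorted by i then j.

α = atan 0.25 = 14.04°;  2α = 28.07°
n_0 = (-0.4987, +0.8668)
n_1 = (-0.9565, -0.2918)
n_2 = (-0.1589, -0.9873)
n_3 = (+0.4933, -0.8698)
n_4 = (+0.9456, +0.3255)
  (0,1): δ = 102.95°  ·
  (0,2): δ = 39.06°  ·
  (0,3): δ = 0.36°  ✓
  (0,4): δ = 79.08°  ·
  (1,2): δ = 116.11°  ·
  (1,3): δ = 77.41°  ·
  (1,4): δ = 2.02°  ✓
  (2,3): δ = 141.30°  ·
  (2,4): δ = 61.87°  ·
  (3,4): δ = 100.57°  ·
antipodal pairs: 2

count = 2; pairs: (0,3), (1,4)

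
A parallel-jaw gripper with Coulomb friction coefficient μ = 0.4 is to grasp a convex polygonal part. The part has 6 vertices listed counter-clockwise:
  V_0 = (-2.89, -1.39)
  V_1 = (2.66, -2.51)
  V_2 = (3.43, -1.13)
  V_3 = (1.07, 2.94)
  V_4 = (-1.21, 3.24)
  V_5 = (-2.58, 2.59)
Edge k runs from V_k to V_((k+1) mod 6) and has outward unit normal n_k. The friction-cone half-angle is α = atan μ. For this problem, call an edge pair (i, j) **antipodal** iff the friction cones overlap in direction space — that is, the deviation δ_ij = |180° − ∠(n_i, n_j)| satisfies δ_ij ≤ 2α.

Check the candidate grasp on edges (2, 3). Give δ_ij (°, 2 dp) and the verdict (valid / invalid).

δ = 127.60°, invalid

α = atan 0.4 = 21.80°;  2α = 43.60°
edge 2: e_2 = (-2.36, +4.07);  n_2 = (+0.8651, +0.5016)
edge 3: e_3 = (-2.28, +0.30);  n_3 = (+0.1305, +0.9915)
∠(n_2, n_3) = 52.40°
δ = |180° − 52.40°| = 127.60°
127.60° > 2α = 43.60°  →  invalid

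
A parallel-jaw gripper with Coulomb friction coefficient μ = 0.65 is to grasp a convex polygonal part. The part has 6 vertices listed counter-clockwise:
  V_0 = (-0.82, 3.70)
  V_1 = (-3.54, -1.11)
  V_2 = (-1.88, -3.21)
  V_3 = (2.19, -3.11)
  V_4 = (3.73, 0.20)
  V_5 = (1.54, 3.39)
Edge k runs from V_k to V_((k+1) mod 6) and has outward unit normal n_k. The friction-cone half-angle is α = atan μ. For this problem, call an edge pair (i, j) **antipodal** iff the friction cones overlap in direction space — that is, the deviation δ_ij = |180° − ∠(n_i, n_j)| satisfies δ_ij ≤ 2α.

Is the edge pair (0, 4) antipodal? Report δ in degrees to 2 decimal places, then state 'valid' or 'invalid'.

δ = 63.96°, valid

α = atan 0.65 = 33.02°;  2α = 66.05°
edge 0: e_0 = (-2.72, -4.81);  n_0 = (-0.8705, +0.4922)
edge 4: e_4 = (-2.19, +3.19);  n_4 = (+0.8244, +0.5660)
∠(n_0, n_4) = 116.04°
δ = |180° − 116.04°| = 63.96°
63.96° ≤ 2α = 66.05°  →  valid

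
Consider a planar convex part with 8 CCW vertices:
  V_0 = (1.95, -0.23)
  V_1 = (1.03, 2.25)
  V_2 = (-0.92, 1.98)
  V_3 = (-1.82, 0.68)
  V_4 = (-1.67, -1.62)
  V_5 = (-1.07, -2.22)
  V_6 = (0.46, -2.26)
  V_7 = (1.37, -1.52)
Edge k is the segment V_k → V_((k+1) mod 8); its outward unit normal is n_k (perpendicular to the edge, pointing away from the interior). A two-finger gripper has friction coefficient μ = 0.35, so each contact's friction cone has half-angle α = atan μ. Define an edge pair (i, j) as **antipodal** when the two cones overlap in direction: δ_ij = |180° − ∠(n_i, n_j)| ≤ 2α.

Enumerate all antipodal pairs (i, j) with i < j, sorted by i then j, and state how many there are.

count = 7; pairs: (0,3), (0,4), (1,5), (1,6), (2,6), (2,7), (3,7)

α = atan 0.35 = 19.29°;  2α = 38.58°
n_0 = (+0.9376, +0.3478)
n_1 = (-0.1372, +0.9905)
n_2 = (-0.8222, +0.5692)
n_3 = (-0.9979, -0.0651)
n_4 = (-0.7071, -0.7071)
n_5 = (-0.0261, -0.9997)
n_6 = (+0.6309, -0.7759)
n_7 = (+0.9121, -0.4101)
  (0,1): δ = 102.47°  ·
  (0,2): δ = 55.05°  ·
  (0,3): δ = 16.62°  ✓
  (0,4): δ = 24.65°  ✓
  (0,5): δ = 68.15°  ·
  (0,6): δ = 108.76°  ·
  (0,7): δ = 135.44°  ·
  (1,2): δ = 132.58°  ·
  (1,3): δ = 94.15°  ·
  (1,4): δ = 52.88°  ·
  (1,5): δ = 9.38°  ✓
  (1,6): δ = 31.23°  ✓
  (1,7): δ = 57.91°  ·
  (2,3): δ = 141.57°  ·
  (2,4): δ = 100.30°  ·
  (2,5): δ = 56.80°  ·
  (2,6): δ = 16.19°  ✓
  (2,7): δ = 10.49°  ✓
  (3,4): δ = 138.73°  ·
  (3,5): δ = 95.23°  ·
  (3,6): δ = 54.61°  ·
  (3,7): δ = 27.94°  ✓
  (4,5): δ = 136.50°  ·
  (4,6): δ = 95.88°  ·
  (4,7): δ = 69.21°  ·
  (5,6): δ = 139.38°  ·
  (5,7): δ = 112.71°  ·
  (6,7): δ = 153.33°  ·
antipodal pairs: 7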